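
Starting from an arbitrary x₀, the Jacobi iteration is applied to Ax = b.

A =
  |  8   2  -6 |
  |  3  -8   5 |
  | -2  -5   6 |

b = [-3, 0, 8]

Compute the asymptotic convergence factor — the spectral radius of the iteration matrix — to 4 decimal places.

Diagonal D = diag(8, -8, 6); L, U strict lower/upper.
Jacobi: T = -D⁻¹(L+U), T[2,1] = -(-5)/(6) = +0.8333; T[2,2] = 0.
  T[0,:] = [+0.0000 -0.2500 +0.7500]
  T[1,:] = [+0.3750 +0.0000 +0.6250]
  T[2,:] = [+0.3333 +0.8333 +0.0000]
moduli |λ_i(T)| = 0.9340, 0.6182, 0.3157.
ρ = 0.9340; 0.9340 < 1 ⇒ converges.

0.9340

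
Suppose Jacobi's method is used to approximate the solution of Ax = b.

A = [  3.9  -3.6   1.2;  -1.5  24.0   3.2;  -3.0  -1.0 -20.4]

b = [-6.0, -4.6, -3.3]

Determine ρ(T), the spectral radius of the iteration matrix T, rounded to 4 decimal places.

0.3968

Diagonal D = diag(3.9, 24, -20.4); L, U strict lower/upper.
Jacobi: T = -D⁻¹(L+U), T[2,0] = -(-3)/(-20.4) = -0.1471; T[2,2] = 0.
  T[0,:] = [+0.0000  +0.9231  -0.3077]
  T[1,:] = [+0.0625  +0.0000  -0.1333]
  T[2,:] = [-0.1471  -0.0490  +0.0000]
|λ(T)| sorted: 0.3968, 0.2191, 0.2191.
ρ(T) = max|λ| = 0.3968; 0.3968 < 1: convergent.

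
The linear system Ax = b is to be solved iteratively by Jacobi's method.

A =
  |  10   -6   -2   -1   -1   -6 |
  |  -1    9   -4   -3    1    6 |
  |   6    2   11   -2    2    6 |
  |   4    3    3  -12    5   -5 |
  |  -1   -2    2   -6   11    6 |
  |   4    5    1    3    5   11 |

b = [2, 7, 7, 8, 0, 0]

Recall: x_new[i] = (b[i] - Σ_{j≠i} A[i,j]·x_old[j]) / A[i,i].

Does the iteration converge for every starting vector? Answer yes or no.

Let D = diag(10, 9, 11, -12, 11, 11); L, U the strict triangles.
T_J = -D⁻¹(L+U): T[2,5] = -(6)/(11) = -0.5455; T[2,2] = 0.
  T[0,:] = [+0.0000  +0.6000  +0.2000  +0.1000  +0.1000  +0.6000]
  T[1,:] = [+0.1111  +0.0000  +0.4444  +0.3333  -0.1111  -0.6667]
  T[2,:] = [-0.5455  -0.1818  +0.0000  +0.1818  -0.1818  -0.5455]
  T[3,:] = [+0.3333  +0.2500  +0.2500  +0.0000  +0.4167  -0.4167]
  T[4,:] = [+0.0909  +0.1818  -0.1818  +0.5455  +0.0000  -0.5455]
  T[5,:] = [-0.3636  -0.4545  -0.0909  -0.2727  -0.4545  +0.0000]
|λ(T)| sorted: 1.1871, 0.6490, 0.6490, 0.5080, 0.5080, 0.1464.
ρ(T) = max|λ| = 1.1871; 1.1871 > 1 ⇒ diverges.

no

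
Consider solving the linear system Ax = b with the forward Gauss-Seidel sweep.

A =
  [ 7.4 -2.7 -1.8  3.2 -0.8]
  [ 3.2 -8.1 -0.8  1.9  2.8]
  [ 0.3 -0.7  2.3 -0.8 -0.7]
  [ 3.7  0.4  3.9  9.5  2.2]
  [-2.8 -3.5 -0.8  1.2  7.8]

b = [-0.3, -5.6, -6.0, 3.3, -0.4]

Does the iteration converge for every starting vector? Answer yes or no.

Diagonal D = diag(7.4, -8.1, 2.3, 9.5, 7.8); L, U strict lower/upper.
Gauss-Seidel: T = -(D+L)⁻¹U, row 0 first, T[0,4] = -(-0.8)/(7.4) = +0.1081; later rows by forward substitution.
  T[0,:] = [+0.0000 +0.3649 +0.2432 -0.4324 +0.1081]
  T[1,:] = [+0.0000 +0.1441 -0.0027 +0.0637 +0.3884]
  T[2,:] = [+0.0000 -0.0037 -0.0325 +0.4236 +0.4085]
  T[3,:] = [+0.0000 -0.1466 -0.0813 -0.0082 -0.4577]
  T[4,:] = [+0.0000 +0.2178 +0.0953 -0.0819 +0.3254]
|λ(T)| sorted: 0.5706, 0.2182, 0.0915, 0.0915, 0.0000.
ρ = 0.5706; 0.5706 < 1 ⇒ converges.

yes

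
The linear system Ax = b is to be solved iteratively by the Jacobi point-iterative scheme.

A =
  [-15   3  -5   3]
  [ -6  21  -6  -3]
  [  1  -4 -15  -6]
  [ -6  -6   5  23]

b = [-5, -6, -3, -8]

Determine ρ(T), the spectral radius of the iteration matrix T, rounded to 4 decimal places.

0.5372

Diagonal D = diag(-15, 21, -15, 23); L, U strict lower/upper.
Jacobi: T = -D⁻¹(L+U), T[3,1] = -(-6)/(23) = +0.2609; T[3,3] = 0.
  T[0,:] = [+0.0000  +0.2000  -0.3333  +0.2000]
  T[1,:] = [+0.2857  +0.0000  +0.2857  +0.1429]
  T[2,:] = [+0.0667  -0.2667  +0.0000  -0.4000]
  T[3,:] = [+0.2609  +0.2609  -0.2174  +0.0000]
|eigenvalues of T|: 0.5372, 0.2856, 0.2856, 0.2513.
ρ = 0.5372; 0.5372 < 1, so it converges for any x₀.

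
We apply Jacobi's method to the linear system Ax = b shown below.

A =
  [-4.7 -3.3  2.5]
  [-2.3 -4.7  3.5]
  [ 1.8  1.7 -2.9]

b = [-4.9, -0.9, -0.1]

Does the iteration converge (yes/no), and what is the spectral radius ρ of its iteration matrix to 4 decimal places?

Write A = D+L+U with D = diag(-4.7, -4.7, -2.9).
T_J = -D⁻¹(L+U): T[1,0] = -(-2.3)/(-4.7) = -0.4894; T[1,1] = 0.
  T[0,:] = [+0.0000, -0.7021, +0.5319]
  T[1,:] = [-0.4894, +0.0000, +0.7447]
  T[2,:] = [+0.6207, +0.5862, +0.0000]
eigenvalue magnitudes: 1.2247, 0.6242, 0.6242.
ρ(T) = max|λ| = 1.2247; 1.2247 > 1, so it fails to converge.

no, ρ = 1.2247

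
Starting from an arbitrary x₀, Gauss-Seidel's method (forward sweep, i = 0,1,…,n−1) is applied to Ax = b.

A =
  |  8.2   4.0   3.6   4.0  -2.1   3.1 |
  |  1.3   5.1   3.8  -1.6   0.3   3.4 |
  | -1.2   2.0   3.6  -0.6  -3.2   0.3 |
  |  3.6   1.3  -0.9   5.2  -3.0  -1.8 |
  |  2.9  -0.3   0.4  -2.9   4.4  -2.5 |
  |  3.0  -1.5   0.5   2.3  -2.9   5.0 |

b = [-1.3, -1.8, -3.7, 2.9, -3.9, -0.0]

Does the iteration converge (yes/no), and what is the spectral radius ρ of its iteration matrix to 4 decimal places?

Let D = diag(8.2, 5.1, 3.6, 5.2, 4.4, 5); L, U the strict triangles.
GS T = -(D+L)⁻¹U: row 0 first, T[0,2] = -(3.6)/(8.2) = -0.4390; later rows by forward substitution.
  T[0,:] = [+0.0000  -0.4878  -0.4390  -0.4878  +0.2561  -0.3780]
  T[1,:] = [+0.0000  +0.1243  -0.6332  +0.4381  -0.1241  -0.5703]
  T[2,:] = [+0.0000  -0.2317  +0.2054  -0.2393  +1.0432  +0.1075]
  T[3,:] = [+0.0000  +0.2665  +0.4978  +0.1868  +0.6112  +0.7691]
  T[4,:] = [+0.0000  +0.5267  +0.5556  +0.4962  +0.1307  +1.2756]
  T[5,:] = [+0.0000  +0.5360  +0.1462  +0.6499  -0.5005  +0.4311]
|roots of det(T-λI)|: 1.2375, 0.4759, 0.4759, 0.3476, 0.1223, 0.0000.
ρ = 1.2375; 1.2375 > 1, so it fails to converge.

no, ρ = 1.2375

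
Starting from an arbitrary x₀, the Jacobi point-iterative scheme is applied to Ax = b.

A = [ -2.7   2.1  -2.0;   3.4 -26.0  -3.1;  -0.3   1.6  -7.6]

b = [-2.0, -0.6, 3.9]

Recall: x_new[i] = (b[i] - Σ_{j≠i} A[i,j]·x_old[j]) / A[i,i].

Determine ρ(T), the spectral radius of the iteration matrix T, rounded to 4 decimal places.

A = D + L + U where D = diag(-2.7, -26, -7.6).
Jacobi T = -D⁻¹(L+U): T[0,2] = -(-2)/(-2.7) = -0.7407; T[0,0] = 0.
  T[0,:] = [+0.0000  +0.7778  -0.7407]
  T[1,:] = [+0.1308  +0.0000  -0.1192]
  T[2,:] = [-0.0395  +0.2105  +0.0000]
moduli |λ_i(T)| = 0.3862, 0.2081, 0.2081.
ρ(T) = max|λ| = 0.3862; 0.3862 < 1: convergent.

0.3862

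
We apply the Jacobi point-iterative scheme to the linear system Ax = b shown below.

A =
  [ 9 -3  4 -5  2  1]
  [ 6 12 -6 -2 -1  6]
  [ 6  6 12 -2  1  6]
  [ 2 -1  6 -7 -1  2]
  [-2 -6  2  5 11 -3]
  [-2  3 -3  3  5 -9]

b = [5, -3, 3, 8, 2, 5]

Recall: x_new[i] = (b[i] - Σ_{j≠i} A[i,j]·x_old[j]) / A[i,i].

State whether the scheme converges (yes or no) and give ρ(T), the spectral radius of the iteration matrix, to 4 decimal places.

Diagonal D = diag(9, 12, 12, -7, 11, -9); L, U strict lower/upper.
Jacobi: T = -D⁻¹(L+U), T[2,3] = -(-2)/(12) = +0.1667; T[2,2] = 0.
  T[0,:] = [+0.0000  +0.3333  -0.4444  +0.5556  -0.2222  -0.1111]
  T[1,:] = [-0.5000  +0.0000  +0.5000  +0.1667  +0.0833  -0.5000]
  T[2,:] = [-0.5000  -0.5000  +0.0000  +0.1667  -0.0833  -0.5000]
  T[3,:] = [+0.2857  -0.1429  +0.8571  +0.0000  -0.1429  +0.2857]
  T[4,:] = [+0.1818  +0.5455  -0.1818  -0.4545  +0.0000  +0.2727]
  T[5,:] = [-0.2222  +0.3333  -0.3333  +0.3333  +0.5556  +0.0000]
|roots of det(T-λI)|: 1.2038, 0.8275, 0.8275, 0.4166, 0.3174, 0.2210.
spectral radius ρ = 1.2038; 1.2038 > 1: divergent.

no, ρ = 1.2038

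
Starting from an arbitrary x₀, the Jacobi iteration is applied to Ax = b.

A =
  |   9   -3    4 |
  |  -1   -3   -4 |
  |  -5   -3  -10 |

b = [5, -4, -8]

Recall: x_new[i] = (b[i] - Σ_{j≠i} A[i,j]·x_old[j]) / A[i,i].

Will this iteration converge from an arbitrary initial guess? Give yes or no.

Write A = D+L+U with D = diag(9, -3, -10).
Jacobi T = -D⁻¹(L+U): T[0,2] = -(4)/(9) = -0.4444; T[0,0] = 0.
  T[0,:] = [+0.0000, +0.3333, -0.4444]
  T[1,:] = [-0.3333, +0.0000, -1.3333]
  T[2,:] = [-0.5000, -0.3000, +0.0000]
|roots of det(T-λI)|: 0.8488, 0.4576, 0.4576.
spectral radius ρ = 0.8488; 0.8488 < 1 ⇒ converges.

yes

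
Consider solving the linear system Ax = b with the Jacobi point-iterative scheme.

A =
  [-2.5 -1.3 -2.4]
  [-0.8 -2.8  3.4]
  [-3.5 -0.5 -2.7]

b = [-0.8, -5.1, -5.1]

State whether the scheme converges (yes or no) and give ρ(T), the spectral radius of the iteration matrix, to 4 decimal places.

no, ρ = 1.3224

A = D + L + U where D = diag(-2.5, -2.8, -2.7).
Jacobi: T = -D⁻¹(L+U), T[1,2] = -(3.4)/(-2.8) = +1.2143; T[1,1] = 0.
  T[0,:] = [+0.0000 -0.5200 -0.9600]
  T[1,:] = [-0.2857 +0.0000 +1.2143]
  T[2,:] = [-1.2963 -0.1852 +0.0000]
|λ(T)| sorted: 1.3224, 0.7619, 0.7619.
ρ(T) = max|λ| = 1.3224; 1.3224 > 1, so it fails to converge.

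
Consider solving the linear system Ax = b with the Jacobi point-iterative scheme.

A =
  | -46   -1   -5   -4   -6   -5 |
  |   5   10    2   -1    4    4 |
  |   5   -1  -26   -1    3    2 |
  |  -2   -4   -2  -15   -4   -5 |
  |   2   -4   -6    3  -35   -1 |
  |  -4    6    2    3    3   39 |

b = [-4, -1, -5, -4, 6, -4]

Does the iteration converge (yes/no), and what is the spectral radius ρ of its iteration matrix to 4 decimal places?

A = D + L + U where D = diag(-46, 10, -26, -15, -35, 39).
Jacobi: T = -D⁻¹(L+U), T[1,4] = -(4)/(10) = -0.4000; T[1,1] = 0.
  T[0,:] = [+0.0000, -0.0217, -0.1087, -0.0870, -0.1304, -0.1087]
  T[1,:] = [-0.5000, +0.0000, -0.2000, +0.1000, -0.4000, -0.4000]
  T[2,:] = [+0.1923, -0.0385, +0.0000, -0.0385, +0.1154, +0.0769]
  T[3,:] = [-0.1333, -0.2667, -0.1333, +0.0000, -0.2667, -0.3333]
  T[4,:] = [+0.0571, -0.1143, -0.1714, +0.0857, +0.0000, -0.0286]
  T[5,:] = [+0.1026, -0.1538, -0.0513, -0.0769, -0.0769, +0.0000]
|eigenvalues of T|: 0.2879, 0.2279, 0.2279, 0.1030, 0.0634, 0.0208.
ρ = 0.2879; 0.2879 < 1 ⇒ converges.

yes, ρ = 0.2879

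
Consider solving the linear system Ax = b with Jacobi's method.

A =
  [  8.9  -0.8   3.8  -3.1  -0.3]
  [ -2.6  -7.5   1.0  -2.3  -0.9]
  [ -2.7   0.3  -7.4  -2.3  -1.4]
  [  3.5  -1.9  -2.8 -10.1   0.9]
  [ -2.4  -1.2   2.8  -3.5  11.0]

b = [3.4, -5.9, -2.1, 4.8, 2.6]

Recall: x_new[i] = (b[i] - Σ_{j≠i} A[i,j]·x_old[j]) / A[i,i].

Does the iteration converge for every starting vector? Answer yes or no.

yes

Write A = D+L+U with D = diag(8.9, -7.5, -7.4, -10.1, 11).
T_J = -D⁻¹(L+U): T[4,1] = -(-1.2)/(11) = +0.1091; T[4,4] = 0.
  T[0,:] = [+0.0000  +0.0899  -0.4270  +0.3483  +0.0337]
  T[1,:] = [-0.3467  +0.0000  +0.1333  -0.3067  -0.1200]
  T[2,:] = [-0.3649  +0.0405  +0.0000  -0.3108  -0.1892]
  T[3,:] = [+0.3465  -0.1881  -0.2772  +0.0000  +0.0891]
  T[4,:] = [+0.2182  +0.1091  -0.2545  +0.3182  +0.0000]
|roots of det(T-λI)|: 0.8255, 0.3443, 0.3443, 0.1402, 0.0021.
ρ(T) = max|λ| = 0.8255; 0.8255 < 1, so it converges for any x₀.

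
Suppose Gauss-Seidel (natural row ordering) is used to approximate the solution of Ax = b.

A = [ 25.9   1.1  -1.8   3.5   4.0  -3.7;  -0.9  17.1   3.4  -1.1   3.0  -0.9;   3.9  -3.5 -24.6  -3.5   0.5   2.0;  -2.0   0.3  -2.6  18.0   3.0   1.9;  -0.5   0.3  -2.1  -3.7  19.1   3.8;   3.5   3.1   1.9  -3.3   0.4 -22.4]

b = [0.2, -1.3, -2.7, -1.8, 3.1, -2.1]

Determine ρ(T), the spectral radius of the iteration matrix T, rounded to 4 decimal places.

Write A = D+L+U with D = diag(25.9, 17.1, -24.6, 18, 19.1, -22.4).
Gauss-Seidel: T = -(D+L)⁻¹U, row 0 first, T[0,3] = -(3.5)/(25.9) = -0.1351; later rows by forward substitution.
  T[0,:] = [+0.0000 -0.0425 +0.0695 -0.1351 -0.1544 +0.1429]
  T[1,:] = [+0.0000 -0.0022 -0.1952 +0.0572 -0.1836 +0.0602]
  T[2,:] = [+0.0000 -0.0064 +0.0388 -0.1718 +0.0220 +0.0954]
  T[3,:] = [+0.0000 -0.0056 +0.0166 -0.0408 -0.1776 -0.0769]
  T[4,:] = [+0.0000 -0.0029 +0.0124 -0.0312 -0.0331 -0.2006]
  T[5,:] = [+0.0000 -0.0067 -0.0151 -0.0223 -0.0221 +0.0465]
|λ(T)| sorted: 0.1618, 0.0807, 0.0807, 0.0769, 0.0769, 0.0000.
ρ(T) = max|λ| = 0.1618; 0.1618 < 1: convergent.

0.1618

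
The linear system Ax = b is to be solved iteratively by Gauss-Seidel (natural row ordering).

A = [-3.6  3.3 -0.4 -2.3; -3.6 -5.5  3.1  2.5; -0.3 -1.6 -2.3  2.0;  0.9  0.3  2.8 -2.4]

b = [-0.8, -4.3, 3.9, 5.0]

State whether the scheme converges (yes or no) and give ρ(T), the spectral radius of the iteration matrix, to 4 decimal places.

Let D = diag(-3.6, -5.5, -2.3, -2.4); L, U the strict triangles.
GS T = -(D+L)⁻¹U: row 0 first, T[0,2] = -(-0.4)/(-3.6) = -0.1111; later rows by forward substitution.
  T[0,:] = [+0.0000, +0.9167, -0.1111, -0.6389]
  T[1,:] = [+0.0000, -0.6000, +0.6364, +0.8727]
  T[2,:] = [+0.0000, +0.2978, -0.4282, +0.3458]
  T[3,:] = [+0.0000, +0.6162, -0.4617, +0.2729]
moduli |λ_i(T)| = 1.1436, 0.6243, 0.2360, 0.0000.
ρ(T) = max|λ| = 1.1436; 1.1436 > 1, so it fails to converge.

no, ρ = 1.1436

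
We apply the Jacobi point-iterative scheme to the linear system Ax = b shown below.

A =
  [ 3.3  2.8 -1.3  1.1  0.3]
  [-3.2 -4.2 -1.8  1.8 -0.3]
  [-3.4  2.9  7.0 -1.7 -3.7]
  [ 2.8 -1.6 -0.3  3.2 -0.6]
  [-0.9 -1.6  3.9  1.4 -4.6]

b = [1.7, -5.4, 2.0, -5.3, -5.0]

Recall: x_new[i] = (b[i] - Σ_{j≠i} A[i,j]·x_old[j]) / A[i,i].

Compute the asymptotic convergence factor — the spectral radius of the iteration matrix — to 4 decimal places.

1.3923

Split A = D + L + U, D = diag(3.3, -4.2, 7, 3.2, -4.6).
T_J = -D⁻¹(L+U): T[1,4] = -(-0.3)/(-4.2) = -0.0714; T[1,1] = 0.
  T[0,:] = [+0.0000 -0.8485 +0.3939 -0.3333 -0.0909]
  T[1,:] = [-0.7619 +0.0000 -0.4286 +0.4286 -0.0714]
  T[2,:] = [+0.4857 -0.4143 +0.0000 +0.2429 +0.5286]
  T[3,:] = [-0.8750 +0.5000 +0.0938 +0.0000 +0.1875]
  T[4,:] = [-0.1957 -0.3478 +0.8478 +0.3043 +0.0000]
|roots of det(T-λI)|: 1.3923, 0.8412, 0.8412, 0.7729, 0.4830.
spectral radius ρ = 1.3923; 1.3923 > 1: divergent.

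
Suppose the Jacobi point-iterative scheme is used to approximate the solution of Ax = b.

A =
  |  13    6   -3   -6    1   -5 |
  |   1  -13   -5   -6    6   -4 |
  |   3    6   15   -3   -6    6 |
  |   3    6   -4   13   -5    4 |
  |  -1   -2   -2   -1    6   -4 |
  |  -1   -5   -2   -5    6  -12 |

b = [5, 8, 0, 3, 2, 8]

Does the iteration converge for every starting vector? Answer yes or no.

no

Let D = diag(13, -13, 15, 13, 6, -12); L, U the strict triangles.
T_J = -D⁻¹(L+U): T[5,1] = -(-5)/(-12) = -0.4167; T[5,5] = 0.
  T[0,:] = [+0.0000, -0.4615, +0.2308, +0.4615, -0.0769, +0.3846]
  T[1,:] = [+0.0769, +0.0000, -0.3846, -0.4615, +0.4615, -0.3077]
  T[2,:] = [-0.2000, -0.4000, +0.0000, +0.2000, +0.4000, -0.4000]
  T[3,:] = [-0.2308, -0.4615, +0.3077, +0.0000, +0.3846, -0.3077]
  T[4,:] = [+0.1667, +0.3333, +0.3333, +0.1667, +0.0000, +0.6667]
  T[5,:] = [-0.0833, -0.4167, -0.1667, -0.4167, +0.5000, +0.0000]
moduli |λ_i(T)| = 1.3207, 0.5425, 0.5128, 0.3214, 0.3214, 0.2386.
spectral radius ρ = 1.3207; 1.3207 > 1 ⇒ diverges.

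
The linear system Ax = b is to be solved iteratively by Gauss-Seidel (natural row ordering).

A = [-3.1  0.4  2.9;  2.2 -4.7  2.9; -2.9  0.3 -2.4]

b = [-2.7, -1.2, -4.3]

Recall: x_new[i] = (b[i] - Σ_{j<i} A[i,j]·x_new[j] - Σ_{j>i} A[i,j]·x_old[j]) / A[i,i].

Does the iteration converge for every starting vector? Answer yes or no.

Diagonal D = diag(-3.1, -4.7, -2.4); L, U strict lower/upper.
Gauss-Seidel: T = -(D+L)⁻¹U, row 0 first, T[0,1] = -(0.4)/(-3.1) = +0.1290; later rows by forward substitution.
  T[0,:] = [+0.0000  +0.1290  +0.9355]
  T[1,:] = [+0.0000  +0.0604  +1.0549]
  T[2,:] = [+0.0000  -0.1484  -0.9985]
moduli |λ_i(T)| = 0.8209, 0.1172, 0.0000.
ρ(T) = max|λ| = 0.8209; 0.8209 < 1, so it converges for any x₀.

yes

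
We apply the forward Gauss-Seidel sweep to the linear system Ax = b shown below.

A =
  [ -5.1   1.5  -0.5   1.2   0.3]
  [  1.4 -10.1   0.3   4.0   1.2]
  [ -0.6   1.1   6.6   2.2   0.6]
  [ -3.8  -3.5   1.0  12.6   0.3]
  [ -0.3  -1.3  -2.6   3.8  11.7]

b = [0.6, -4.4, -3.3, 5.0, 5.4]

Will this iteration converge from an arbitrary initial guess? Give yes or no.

yes

A = D + L + U where D = diag(-5.1, -10.1, 6.6, 12.6, 11.7).
T_GS = -(D+L)⁻¹U: row 0 first, T[0,2] = -(-0.5)/(-5.1) = -0.0980; later rows by forward substitution.
  T[0,:] = [+0.0000  +0.2941  -0.0980  +0.2353  +0.0588]
  T[1,:] = [+0.0000  +0.0408  +0.0161  +0.4287  +0.1270]
  T[2,:] = [+0.0000  +0.0199  -0.0116  -0.3834  -0.1067]
  T[3,:] = [+0.0000  +0.0984  -0.0242  +0.2205  +0.0377]
  T[4,:] = [+0.0000  -0.0155  +0.0045  -0.1031  -0.0203]
moduli |λ_i(T)| = 0.3481, 0.1418, 0.0213, 0.0017, 0.0000.
ρ = 0.3481; 0.3481 < 1 ⇒ converges.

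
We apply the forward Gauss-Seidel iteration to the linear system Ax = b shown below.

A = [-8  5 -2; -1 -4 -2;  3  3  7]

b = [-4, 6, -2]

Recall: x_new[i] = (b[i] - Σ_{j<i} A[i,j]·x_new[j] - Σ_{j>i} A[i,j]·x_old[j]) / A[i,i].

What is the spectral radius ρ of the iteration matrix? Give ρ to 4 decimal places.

0.4416

Diagonal D = diag(-8, -4, 7); L, U strict lower/upper.
Gauss-Seidel: T = -(D+L)⁻¹U, row 0 first, T[0,1] = -(5)/(-8) = +0.6250; later rows by forward substitution.
  T[0,:] = [+0.0000, +0.6250, -0.2500]
  T[1,:] = [+0.0000, -0.1562, -0.4375]
  T[2,:] = [+0.0000, -0.2009, +0.2946]
|λ(T)| sorted: 0.4416, 0.3033, 0.0000.
spectral radius ρ = 0.4416; 0.4416 < 1: convergent.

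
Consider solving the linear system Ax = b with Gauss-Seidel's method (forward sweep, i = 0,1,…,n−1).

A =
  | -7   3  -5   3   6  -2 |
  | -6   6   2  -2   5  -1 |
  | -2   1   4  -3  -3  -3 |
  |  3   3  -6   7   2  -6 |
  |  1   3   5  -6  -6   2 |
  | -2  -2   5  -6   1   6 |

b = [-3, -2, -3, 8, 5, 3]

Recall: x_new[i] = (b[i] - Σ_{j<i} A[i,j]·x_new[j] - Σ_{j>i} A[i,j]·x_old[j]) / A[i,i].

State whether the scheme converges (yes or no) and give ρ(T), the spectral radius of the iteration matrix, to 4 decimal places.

no, ρ = 1.2389

Split A = D + L + U, D = diag(-7, 6, 4, 7, -6, 6).
GS T = -(D+L)⁻¹U: row 0 first, T[0,1] = -(3)/(-7) = +0.4286; later rows by forward substitution.
  T[0,:] = [+0.0000, +0.4286, -0.7143, +0.4286, +0.8571, -0.2857]
  T[1,:] = [+0.0000, +0.4286, -1.0476, +0.7619, +0.0238, -0.1190]
  T[2,:] = [+0.0000, +0.1071, -0.0952, +0.7738, +1.1726, +0.6369]
  T[3,:] = [+0.0000, -0.2755, +0.6735, +0.1531, +0.3418, +1.5765]
  T[4,:] = [+0.0000, +0.6505, -1.3957, +0.9442, +0.7901, -0.8196]
  T[5,:] = [+0.0000, -0.1875, +0.3981, -0.2523, -0.4734, +1.0475]
eigenvalue magnitudes: 1.2389, 1.0519, 1.0519, 0.0862, 0.0288, 0.0000.
spectral radius ρ = 1.2389; 1.2389 > 1: divergent.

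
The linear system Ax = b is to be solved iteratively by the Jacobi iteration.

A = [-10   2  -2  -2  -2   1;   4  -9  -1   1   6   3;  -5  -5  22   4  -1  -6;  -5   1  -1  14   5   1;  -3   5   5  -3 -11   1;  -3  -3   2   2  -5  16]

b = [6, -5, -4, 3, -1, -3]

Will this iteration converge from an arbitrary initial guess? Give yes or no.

Diagonal D = diag(-10, -9, 22, 14, -11, 16); L, U strict lower/upper.
Jacobi T = -D⁻¹(L+U): T[0,4] = -(-2)/(-10) = -0.2000; T[0,0] = 0.
  T[0,:] = [+0.0000 +0.2000 -0.2000 -0.2000 -0.2000 +0.1000]
  T[1,:] = [+0.4444 +0.0000 -0.1111 +0.1111 +0.6667 +0.3333]
  T[2,:] = [+0.2273 +0.2273 +0.0000 -0.1818 +0.0455 +0.2727]
  T[3,:] = [+0.3571 -0.0714 +0.0714 +0.0000 -0.3571 -0.0714]
  T[4,:] = [-0.2727 +0.4545 +0.4545 -0.2727 +0.0000 +0.0909]
  T[5,:] = [+0.1875 +0.1875 -0.1250 -0.1250 +0.3125 +0.0000]
eigenvalue magnitudes: 0.8428, 0.6939, 0.3744, 0.3744, 0.2377, 0.0459.
ρ = 0.8428; 0.8428 < 1: convergent.

yes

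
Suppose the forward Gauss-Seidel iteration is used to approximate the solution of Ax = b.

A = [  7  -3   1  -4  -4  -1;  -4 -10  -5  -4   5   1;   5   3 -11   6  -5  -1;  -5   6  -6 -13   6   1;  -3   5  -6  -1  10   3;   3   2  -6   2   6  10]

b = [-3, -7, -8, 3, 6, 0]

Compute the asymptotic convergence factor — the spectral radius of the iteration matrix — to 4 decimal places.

Split A = D + L + U, D = diag(7, -10, -11, -13, 10, 10).
Gauss-Seidel: T = -(D+L)⁻¹U, row 0 first, T[0,4] = -(-4)/(7) = +0.5714; later rows by forward substitution.
  T[0,:] = [+0.0000 +0.4286 -0.1429 +0.5714 +0.5714 +0.1429]
  T[1,:] = [+0.0000 -0.1714 -0.4429 -0.6286 +0.2714 +0.0429]
  T[2,:] = [+0.0000 +0.1481 -0.1857 +0.6338 -0.1208 -0.0143]
  T[3,:] = [+0.0000 -0.3123 -0.0637 -0.8024 +0.4228 +0.0484]
  T[4,:] = [+0.0000 +0.2719 +0.0608 +0.7857 +0.0055 -0.2823]
  T[5,:] = [+0.0000 -0.1061 -0.0037 +0.0236 -0.3861 +0.0997]
|eigenvalues of T|: 1.2284, 0.5027, 0.3050, 0.1728, 0.1492, 0.0000.
ρ = 1.2284; 1.2284 > 1 ⇒ diverges.

1.2284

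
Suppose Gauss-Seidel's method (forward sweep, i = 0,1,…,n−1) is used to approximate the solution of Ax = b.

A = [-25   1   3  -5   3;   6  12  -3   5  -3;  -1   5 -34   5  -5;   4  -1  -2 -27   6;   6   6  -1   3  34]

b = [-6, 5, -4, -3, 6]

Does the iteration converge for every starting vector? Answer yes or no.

yes

Split A = D + L + U, D = diag(-25, 12, -34, -27, 34).
Gauss-Seidel: T = -(D+L)⁻¹U, row 0 first, T[0,1] = -(1)/(-25) = +0.0400; later rows by forward substitution.
  T[0,:] = [+0.0000  +0.0400  +0.1200  -0.2000  +0.1200]
  T[1,:] = [+0.0000  -0.0200  +0.1900  -0.3167  +0.1900]
  T[2,:] = [+0.0000  -0.0041  +0.0244  +0.1064  -0.1226]
  T[3,:] = [+0.0000  +0.0070  +0.0089  -0.0258  +0.2420]
  T[4,:] = [+0.0000  -0.0043  -0.0548  +0.0966  -0.0797]
|roots of det(T-λI)|: 0.2245, 0.0850, 0.0850, 0.0355, 0.0000.
spectral radius ρ = 0.2245; 0.2245 < 1, so it converges for any x₀.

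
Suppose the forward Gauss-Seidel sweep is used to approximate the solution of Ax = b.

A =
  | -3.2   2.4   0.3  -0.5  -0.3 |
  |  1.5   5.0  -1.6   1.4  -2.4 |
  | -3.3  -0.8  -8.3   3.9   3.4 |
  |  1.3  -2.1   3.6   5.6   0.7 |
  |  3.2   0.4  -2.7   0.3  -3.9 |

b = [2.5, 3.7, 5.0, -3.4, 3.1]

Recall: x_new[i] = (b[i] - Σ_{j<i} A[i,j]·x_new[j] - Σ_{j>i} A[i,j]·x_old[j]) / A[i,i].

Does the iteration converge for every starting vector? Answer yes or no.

yes

Split A = D + L + U, D = diag(-3.2, 5, -8.3, 5.6, -3.9).
T_GS = -(D+L)⁻¹U: row 0 first, T[0,1] = -(2.4)/(-3.2) = +0.7500; later rows by forward substitution.
  T[0,:] = [+0.0000, +0.7500, +0.0938, -0.1562, -0.0937]
  T[1,:] = [+0.0000, -0.2250, +0.2919, -0.2331, +0.5081]
  T[2,:] = [+0.0000, -0.2765, -0.0654, +0.5545, +0.3979]
  T[3,:] = [+0.0000, -0.0807, +0.1297, -0.4076, -0.1685]
  T[4,:] = [+0.0000, +0.7775, +0.1621, -0.5673, -0.3133]
|eigenvalues of T|: 0.9046, 0.6305, 0.4817, 0.0421, 0.0000.
spectral radius ρ = 0.9046; 0.9046 < 1, so it converges for any x₀.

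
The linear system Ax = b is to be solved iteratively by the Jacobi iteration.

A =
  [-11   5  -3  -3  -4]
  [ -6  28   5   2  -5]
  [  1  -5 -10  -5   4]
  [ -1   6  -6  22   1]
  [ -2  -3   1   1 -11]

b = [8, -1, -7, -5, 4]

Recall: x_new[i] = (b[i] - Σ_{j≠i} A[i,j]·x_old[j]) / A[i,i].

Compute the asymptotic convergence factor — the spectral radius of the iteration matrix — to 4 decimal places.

A = D + L + U where D = diag(-11, 28, -10, 22, -11).
Jacobi T = -D⁻¹(L+U): T[0,2] = -(-3)/(-11) = -0.2727; T[0,0] = 0.
  T[0,:] = [+0.0000  +0.4545  -0.2727  -0.2727  -0.3636]
  T[1,:] = [+0.2143  +0.0000  -0.1786  -0.0714  +0.1786]
  T[2,:] = [+0.1000  -0.5000  +0.0000  -0.5000  +0.4000]
  T[3,:] = [+0.0455  -0.2727  +0.2727  +0.0000  -0.0455]
  T[4,:] = [-0.1818  -0.2727  +0.0909  +0.0909  +0.0000]
moduli |λ_i(T)| = 0.5435, 0.3381, 0.3381, 0.2754, 0.2754.
ρ(T) = max|λ| = 0.5435; 0.5435 < 1: convergent.

0.5435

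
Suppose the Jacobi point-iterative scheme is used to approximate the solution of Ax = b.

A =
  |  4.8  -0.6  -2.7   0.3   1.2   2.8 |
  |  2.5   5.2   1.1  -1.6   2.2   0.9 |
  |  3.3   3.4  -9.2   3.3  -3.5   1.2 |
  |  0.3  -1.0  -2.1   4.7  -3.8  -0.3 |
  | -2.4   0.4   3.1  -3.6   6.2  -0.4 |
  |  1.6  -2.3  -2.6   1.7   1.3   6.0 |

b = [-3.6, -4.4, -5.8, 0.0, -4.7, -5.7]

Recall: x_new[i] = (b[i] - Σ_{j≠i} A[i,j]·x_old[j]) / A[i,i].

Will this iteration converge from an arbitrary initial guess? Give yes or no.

no

Write A = D+L+U with D = diag(4.8, 5.2, -9.2, 4.7, 6.2, 6).
Jacobi T = -D⁻¹(L+U): T[0,5] = -(2.8)/(4.8) = -0.5833; T[0,0] = 0.
  T[0,:] = [+0.0000, +0.1250, +0.5625, -0.0625, -0.2500, -0.5833]
  T[1,:] = [-0.4808, +0.0000, -0.2115, +0.3077, -0.4231, -0.1731]
  T[2,:] = [+0.3587, +0.3696, +0.0000, +0.3587, -0.3804, +0.1304]
  T[3,:] = [-0.0638, +0.2128, +0.4468, +0.0000, +0.8085, +0.0638]
  T[4,:] = [+0.3871, -0.0645, -0.5000, +0.5806, +0.0000, +0.0645]
  T[5,:] = [-0.2667, +0.3833, +0.4333, -0.2833, -0.2167, +0.0000]
eigenvalue magnitudes: 1.1937, 0.6719, 0.4186, 0.4186, 0.3254, 0.3254.
ρ = 1.1937; 1.1937 > 1 ⇒ diverges.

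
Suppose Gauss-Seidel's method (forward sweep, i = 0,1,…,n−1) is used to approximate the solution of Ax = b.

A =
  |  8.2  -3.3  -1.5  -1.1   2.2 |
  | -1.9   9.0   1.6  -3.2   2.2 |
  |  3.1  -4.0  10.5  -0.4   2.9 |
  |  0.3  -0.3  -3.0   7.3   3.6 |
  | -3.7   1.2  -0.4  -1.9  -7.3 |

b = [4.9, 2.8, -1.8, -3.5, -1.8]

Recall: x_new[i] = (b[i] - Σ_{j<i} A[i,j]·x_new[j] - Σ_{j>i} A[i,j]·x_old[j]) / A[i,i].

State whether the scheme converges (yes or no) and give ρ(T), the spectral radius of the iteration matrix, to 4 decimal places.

Write A = D+L+U with D = diag(8.2, 9, 10.5, 7.3, -7.3).
Gauss-Seidel: T = -(D+L)⁻¹U, row 0 first, T[0,2] = -(-1.5)/(8.2) = +0.1829; later rows by forward substitution.
  T[0,:] = [+0.0000  +0.4024  +0.1829  +0.1341  -0.2683]
  T[1,:] = [+0.0000  +0.0850  -0.1392  +0.3839  -0.3011]
  T[2,:] = [+0.0000  -0.0864  -0.1070  +0.1447  -0.3117]
  T[3,:] = [+0.0000  -0.0486  -0.0572  +0.0697  -0.6226]
  T[4,:] = [+0.0000  -0.1726  -0.0948  -0.0310  +0.2656]
|roots of det(T-λI)|: 0.5720, 0.2625, 0.2625, 0.0173, 0.0000.
ρ(T) = max|λ| = 0.5720; 0.5720 < 1: convergent.

yes, ρ = 0.5720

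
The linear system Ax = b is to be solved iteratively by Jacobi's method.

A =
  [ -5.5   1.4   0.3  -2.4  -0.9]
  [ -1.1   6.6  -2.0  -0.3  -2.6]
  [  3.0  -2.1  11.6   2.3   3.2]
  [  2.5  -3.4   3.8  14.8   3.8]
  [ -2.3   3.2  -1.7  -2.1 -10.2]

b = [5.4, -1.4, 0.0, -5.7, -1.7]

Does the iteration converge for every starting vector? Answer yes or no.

yes

Write A = D+L+U with D = diag(-5.5, 6.6, 11.6, 14.8, -10.2).
Jacobi: T = -D⁻¹(L+U), T[3,2] = -(3.8)/(14.8) = -0.2568; T[3,3] = 0.
  T[0,:] = [+0.0000, +0.2545, +0.0545, -0.4364, -0.1636]
  T[1,:] = [+0.1667, +0.0000, +0.3030, +0.0455, +0.3939]
  T[2,:] = [-0.2586, +0.1810, +0.0000, -0.1983, -0.2759]
  T[3,:] = [-0.1689, +0.2297, -0.2568, +0.0000, -0.2568]
  T[4,:] = [-0.2255, +0.3137, -0.1667, -0.2059, +0.0000]
moduli |λ_i(T)| = 0.8909, 0.3197, 0.2802, 0.2802, 0.1225.
spectral radius ρ = 0.8909; 0.8909 < 1, so it converges for any x₀.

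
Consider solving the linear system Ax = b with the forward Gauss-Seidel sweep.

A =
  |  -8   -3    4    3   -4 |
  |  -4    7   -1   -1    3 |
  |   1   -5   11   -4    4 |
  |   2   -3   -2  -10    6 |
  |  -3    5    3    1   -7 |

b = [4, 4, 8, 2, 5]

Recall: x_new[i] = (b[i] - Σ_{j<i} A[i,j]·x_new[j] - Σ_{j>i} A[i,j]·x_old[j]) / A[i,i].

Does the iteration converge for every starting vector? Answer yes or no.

Split A = D + L + U, D = diag(-8, 7, 11, -10, -7).
Gauss-Seidel: T = -(D+L)⁻¹U, row 0 first, T[0,1] = -(-3)/(-8) = -0.3750; later rows by forward substitution.
  T[0,:] = [+0.0000  -0.3750  +0.5000  +0.3750  -0.5000]
  T[1,:] = [+0.0000  -0.2143  +0.4286  +0.3571  -0.7143]
  T[2,:] = [+0.0000  -0.0633  +0.1494  +0.4919  -0.6429]
  T[3,:] = [+0.0000  +0.0019  -0.0584  -0.1305  +0.8429]
  T[4,:] = [+0.0000  -0.0192  +0.1475  +0.2865  -0.4510]
|λ(T)| sorted: 0.6236, 0.2782, 0.1699, 0.1699, 0.0000.
spectral radius ρ = 0.6236; 0.6236 < 1 ⇒ converges.

yes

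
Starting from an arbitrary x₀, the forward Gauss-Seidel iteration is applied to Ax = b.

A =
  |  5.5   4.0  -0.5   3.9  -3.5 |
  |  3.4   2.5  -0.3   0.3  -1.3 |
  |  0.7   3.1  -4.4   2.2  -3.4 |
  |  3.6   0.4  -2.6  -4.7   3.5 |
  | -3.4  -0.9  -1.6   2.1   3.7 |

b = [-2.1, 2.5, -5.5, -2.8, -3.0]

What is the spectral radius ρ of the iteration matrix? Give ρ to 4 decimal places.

1.6453

Split A = D + L + U, D = diag(5.5, 2.5, -4.4, -4.7, 3.7).
T_GS = -(D+L)⁻¹U: row 0 first, T[0,4] = -(-3.5)/(5.5) = +0.6364; later rows by forward substitution.
  T[0,:] = [+0.0000 -0.7273 +0.0909 -0.7091 +0.6364]
  T[1,:] = [+0.0000 +0.9891 -0.0036 +0.8444 -0.3455]
  T[2,:] = [+0.0000 +0.5812 +0.0119 +0.9821 -0.9149]
  T[3,:] = [+0.0000 -0.7944 +0.0627 -1.0146 +1.7088]
  T[4,:] = [+0.0000 +0.2745 +0.0522 +0.5543 -0.8647]
eigenvalue magnitudes: 1.6453, 0.5819, 0.2919, 0.1068, 0.0000.
ρ = 1.6453; 1.6453 > 1 ⇒ diverges.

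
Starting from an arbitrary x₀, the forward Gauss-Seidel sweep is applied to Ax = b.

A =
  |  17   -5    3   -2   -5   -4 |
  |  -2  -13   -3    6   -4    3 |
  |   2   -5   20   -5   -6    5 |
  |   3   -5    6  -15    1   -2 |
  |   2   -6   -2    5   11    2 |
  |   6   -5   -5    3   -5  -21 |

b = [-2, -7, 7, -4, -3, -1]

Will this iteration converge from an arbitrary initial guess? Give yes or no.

Diagonal D = diag(17, -13, 20, -15, 11, -21); L, U strict lower/upper.
GS T = -(D+L)⁻¹U: row 0 first, T[0,5] = -(-4)/(17) = +0.2353; later rows by forward substitution.
  T[0,:] = [+0.0000  +0.2941  -0.1765  +0.1176  +0.2941  +0.2353]
  T[1,:] = [+0.0000  -0.0452  -0.2036  +0.4434  -0.3529  +0.1946]
  T[2,:] = [+0.0000  -0.0407  -0.0333  +0.3491  +0.1824  -0.2249]
  T[3,:] = [+0.0000  +0.0576  +0.0193  +0.0154  +0.3161  -0.2411]
  T[4,:] = [+0.0000  -0.1118  -0.0938  +0.2770  -0.3565  -0.0498]
  T[5,:] = [+0.0000  +0.1393  +0.0311  -0.2188  +0.2547  +0.0519]
|λ(T)| sorted: 0.6951, 0.2820, 0.0902, 0.0902, 0.0368, 0.0000.
ρ(T) = max|λ| = 0.6951; 0.6951 < 1: convergent.

yes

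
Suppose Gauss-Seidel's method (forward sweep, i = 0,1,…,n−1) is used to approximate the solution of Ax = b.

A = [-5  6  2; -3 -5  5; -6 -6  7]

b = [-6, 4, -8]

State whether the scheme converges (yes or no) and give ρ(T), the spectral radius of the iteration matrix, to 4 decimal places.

Write A = D+L+U with D = diag(-5, -5, 7).
Gauss-Seidel: T = -(D+L)⁻¹U, row 0 first, T[0,2] = -(2)/(-5) = +0.4000; later rows by forward substitution.
  T[0,:] = [+0.0000, +1.2000, +0.4000]
  T[1,:] = [+0.0000, -0.7200, +0.7600]
  T[2,:] = [+0.0000, +0.4114, +0.9943]
|roots of det(T-λI)|: 1.1606, 0.8863, 0.0000.
ρ(T) = max|λ| = 1.1606; 1.1606 > 1 ⇒ diverges.

no, ρ = 1.1606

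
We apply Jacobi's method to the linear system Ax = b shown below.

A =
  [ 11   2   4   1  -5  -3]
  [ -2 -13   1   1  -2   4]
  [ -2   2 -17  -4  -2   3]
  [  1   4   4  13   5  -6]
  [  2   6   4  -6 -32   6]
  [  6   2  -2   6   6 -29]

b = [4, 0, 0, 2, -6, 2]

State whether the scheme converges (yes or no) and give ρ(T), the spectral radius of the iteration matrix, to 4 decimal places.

yes, ρ = 0.6501

Split A = D + L + U, D = diag(11, -13, -17, 13, -32, -29).
T_J = -D⁻¹(L+U): T[5,3] = -(6)/(-29) = +0.2069; T[5,5] = 0.
  T[0,:] = [+0.0000  -0.1818  -0.3636  -0.0909  +0.4545  +0.2727]
  T[1,:] = [-0.1538  +0.0000  +0.0769  +0.0769  -0.1538  +0.3077]
  T[2,:] = [-0.1176  +0.1176  +0.0000  -0.2353  -0.1176  +0.1765]
  T[3,:] = [-0.0769  -0.3077  -0.3077  +0.0000  -0.3846  +0.4615]
  T[4,:] = [+0.0625  +0.1875  +0.1250  -0.1875  +0.0000  +0.1875]
  T[5,:] = [+0.2069  +0.0690  -0.0690  +0.2069  +0.2069  +0.0000]
eigenvalue magnitudes: 0.6501, 0.4313, 0.3706, 0.3706, 0.2430, 0.1464.
ρ(T) = max|λ| = 0.6501; 0.6501 < 1, so it converges for any x₀.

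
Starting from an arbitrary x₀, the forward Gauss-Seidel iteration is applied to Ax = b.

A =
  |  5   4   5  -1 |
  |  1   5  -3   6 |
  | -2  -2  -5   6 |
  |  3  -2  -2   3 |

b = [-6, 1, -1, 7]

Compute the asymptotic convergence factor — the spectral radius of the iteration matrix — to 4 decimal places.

Diagonal D = diag(5, 5, -5, 3); L, U strict lower/upper.
Gauss-Seidel: T = -(D+L)⁻¹U, row 0 first, T[0,3] = -(-1)/(5) = +0.2000; later rows by forward substitution.
  T[0,:] = [+0.0000 -0.8000 -1.0000 +0.2000]
  T[1,:] = [+0.0000 +0.1600 +0.8000 -1.2400]
  T[2,:] = [+0.0000 +0.2560 +0.0800 +1.6160]
  T[3,:] = [+0.0000 +1.0773 +1.5867 +0.0507]
eigenvalue magnitudes: 1.4926, 0.6212, 0.6212, 0.0000.
ρ = 1.4926; 1.4926 > 1 ⇒ diverges.

1.4926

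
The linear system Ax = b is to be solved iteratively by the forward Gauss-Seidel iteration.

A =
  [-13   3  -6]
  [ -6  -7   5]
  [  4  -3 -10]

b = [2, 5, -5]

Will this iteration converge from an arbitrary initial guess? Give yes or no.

Let D = diag(-13, -7, -10); L, U the strict triangles.
Gauss-Seidel: T = -(D+L)⁻¹U, row 0 first, T[0,1] = -(3)/(-13) = +0.2308; later rows by forward substitution.
  T[0,:] = [+0.0000 +0.2308 -0.4615]
  T[1,:] = [+0.0000 -0.1978 +1.1099]
  T[2,:] = [+0.0000 +0.1516 -0.5176]
|λ(T)| sorted: 0.7980, 0.0826, 0.0000.
spectral radius ρ = 0.7980; 0.7980 < 1 ⇒ converges.

yes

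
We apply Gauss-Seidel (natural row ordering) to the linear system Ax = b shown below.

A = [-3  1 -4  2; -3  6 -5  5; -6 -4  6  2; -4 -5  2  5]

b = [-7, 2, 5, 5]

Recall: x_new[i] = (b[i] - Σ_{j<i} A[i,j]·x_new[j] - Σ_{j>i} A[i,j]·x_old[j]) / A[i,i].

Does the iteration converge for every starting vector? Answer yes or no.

no

Diagonal D = diag(-3, 6, 6, 5); L, U strict lower/upper.
Gauss-Seidel: T = -(D+L)⁻¹U, row 0 first, T[0,1] = -(1)/(-3) = +0.3333; later rows by forward substitution.
  T[0,:] = [+0.0000 +0.3333 -1.3333 +0.6667]
  T[1,:] = [+0.0000 +0.1667 +0.1667 -0.5000]
  T[2,:] = [+0.0000 +0.4444 -1.2222 -0.0000]
  T[3,:] = [+0.0000 +0.2556 -0.4111 +0.0333]
moduli |λ_i(T)| = 1.2231, 0.2461, 0.2461, 0.0000.
ρ(T) = max|λ| = 1.2231; 1.2231 > 1, so it fails to converge.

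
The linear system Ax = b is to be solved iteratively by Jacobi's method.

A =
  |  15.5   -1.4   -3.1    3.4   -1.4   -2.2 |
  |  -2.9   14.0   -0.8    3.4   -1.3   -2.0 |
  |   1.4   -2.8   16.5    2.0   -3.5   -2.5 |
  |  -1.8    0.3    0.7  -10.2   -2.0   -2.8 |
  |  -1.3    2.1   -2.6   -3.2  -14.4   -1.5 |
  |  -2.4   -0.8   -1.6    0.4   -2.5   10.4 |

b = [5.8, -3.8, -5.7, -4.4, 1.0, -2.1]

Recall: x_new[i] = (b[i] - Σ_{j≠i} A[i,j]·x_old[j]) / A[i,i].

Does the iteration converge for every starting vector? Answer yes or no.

yes

Split A = D + L + U, D = diag(15.5, 14, 16.5, -10.2, -14.4, 10.4).
T_J = -D⁻¹(L+U): T[5,2] = -(-1.6)/(10.4) = +0.1538; T[5,5] = 0.
  T[0,:] = [+0.0000  +0.0903  +0.2000  -0.2194  +0.0903  +0.1419]
  T[1,:] = [+0.2071  +0.0000  +0.0571  -0.2429  +0.0929  +0.1429]
  T[2,:] = [-0.0848  +0.1697  +0.0000  -0.1212  +0.2121  +0.1515]
  T[3,:] = [-0.1765  +0.0294  +0.0686  +0.0000  -0.1961  -0.2745]
  T[4,:] = [-0.0903  +0.1458  -0.1806  -0.2222  +0.0000  -0.1042]
  T[5,:] = [+0.2308  +0.0769  +0.1538  -0.0385  +0.2404  +0.0000]
eigenvalue magnitudes: 0.5035, 0.2810, 0.2810, 0.2226, 0.2226, 0.0117.
ρ = 0.5035; 0.5035 < 1: convergent.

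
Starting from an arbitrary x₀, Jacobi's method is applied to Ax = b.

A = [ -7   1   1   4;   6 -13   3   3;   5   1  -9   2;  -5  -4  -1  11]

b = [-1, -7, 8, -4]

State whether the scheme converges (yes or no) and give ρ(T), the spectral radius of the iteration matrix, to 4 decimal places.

Split A = D + L + U, D = diag(-7, -13, -9, 11).
Jacobi: T = -D⁻¹(L+U), T[1,3] = -(3)/(-13) = +0.2308; T[1,1] = 0.
  T[0,:] = [+0.0000  +0.1429  +0.1429  +0.5714]
  T[1,:] = [+0.4615  +0.0000  +0.2308  +0.2308]
  T[2,:] = [+0.5556  +0.1111  +0.0000  +0.2222]
  T[3,:] = [+0.4545  +0.3636  +0.0909  +0.0000]
moduli |λ_i(T)| = 0.8909, 0.4829, 0.2488, 0.2488.
ρ = 0.8909; 0.8909 < 1: convergent.

yes, ρ = 0.8909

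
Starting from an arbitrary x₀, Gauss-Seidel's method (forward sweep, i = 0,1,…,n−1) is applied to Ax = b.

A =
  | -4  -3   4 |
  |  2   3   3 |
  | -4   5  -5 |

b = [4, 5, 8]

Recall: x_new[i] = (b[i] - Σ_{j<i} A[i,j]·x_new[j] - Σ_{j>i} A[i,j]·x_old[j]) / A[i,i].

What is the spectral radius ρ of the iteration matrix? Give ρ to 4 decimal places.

1.5891

Diagonal D = diag(-4, 3, -5); L, U strict lower/upper.
GS T = -(D+L)⁻¹U: row 0 first, T[0,1] = -(-3)/(-4) = -0.7500; later rows by forward substitution.
  T[0,:] = [+0.0000  -0.7500  +1.0000]
  T[1,:] = [+0.0000  +0.5000  -1.6667]
  T[2,:] = [+0.0000  +1.1000  -2.4667]
|roots of det(T-λI)|: 1.5891, 0.3776, 0.0000.
spectral radius ρ = 1.5891; 1.5891 > 1, so it fails to converge.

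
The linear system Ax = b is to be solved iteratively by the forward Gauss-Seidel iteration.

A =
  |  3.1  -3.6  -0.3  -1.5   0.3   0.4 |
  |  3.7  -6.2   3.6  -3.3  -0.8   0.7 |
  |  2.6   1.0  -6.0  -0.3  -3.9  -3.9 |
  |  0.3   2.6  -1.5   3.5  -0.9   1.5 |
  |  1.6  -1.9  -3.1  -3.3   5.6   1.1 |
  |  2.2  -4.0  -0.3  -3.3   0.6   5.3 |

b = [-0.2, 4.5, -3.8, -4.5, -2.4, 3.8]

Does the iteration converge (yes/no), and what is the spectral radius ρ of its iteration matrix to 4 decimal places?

Diagonal D = diag(3.1, -6.2, -6, 3.5, 5.6, 5.3); L, U strict lower/upper.
GS T = -(D+L)⁻¹U: row 0 first, T[0,3] = -(-1.5)/(3.1) = +0.4839; later rows by forward substitution.
  T[0,:] = [+0.0000, +1.1613, +0.0968, +0.4839, -0.0968, -0.1290]
  T[1,:] = [+0.0000, +0.6930, +0.6384, -0.2435, -0.1868, +0.0359]
  T[2,:] = [+0.0000, +0.6187, +0.1483, +0.1191, -0.7231, -0.6999]
  T[3,:] = [+0.0000, -0.3492, -0.4190, +0.1904, +0.0943, -0.7442]
  T[4,:] = [+0.0000, +0.0401, +0.0242, -0.0427, -0.3804, -0.9734]
  T[5,:] = [+0.0000, -0.1459, +0.1864, -0.2545, -0.0399, -0.3121]
|eigenvalues of T|: 1.1570, 0.6216, 0.6216, 0.2549, 0.0062, 0.0000.
ρ = 1.1570; 1.1570 > 1: divergent.

no, ρ = 1.1570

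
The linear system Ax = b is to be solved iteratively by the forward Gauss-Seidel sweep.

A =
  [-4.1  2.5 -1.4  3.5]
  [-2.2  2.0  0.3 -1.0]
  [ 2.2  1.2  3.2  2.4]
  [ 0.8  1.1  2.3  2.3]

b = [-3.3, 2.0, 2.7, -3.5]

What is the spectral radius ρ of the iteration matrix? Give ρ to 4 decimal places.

1.6080

Split A = D + L + U, D = diag(-4.1, 2, 3.2, 2.3).
T_GS = -(D+L)⁻¹U: row 0 first, T[0,2] = -(-1.4)/(-4.1) = -0.3415; later rows by forward substitution.
  T[0,:] = [+0.0000  +0.6098  -0.3415  +0.8537]
  T[1,:] = [+0.0000  +0.6707  -0.5256  +1.4390]
  T[2,:] = [+0.0000  -0.6707  +0.4319  -1.8765]
  T[3,:] = [+0.0000  +0.1379  -0.0617  +0.8914]
|eigenvalues of T|: 1.6080, 0.4212, 0.0352, 0.0000.
spectral radius ρ = 1.6080; 1.6080 > 1, so it fails to converge.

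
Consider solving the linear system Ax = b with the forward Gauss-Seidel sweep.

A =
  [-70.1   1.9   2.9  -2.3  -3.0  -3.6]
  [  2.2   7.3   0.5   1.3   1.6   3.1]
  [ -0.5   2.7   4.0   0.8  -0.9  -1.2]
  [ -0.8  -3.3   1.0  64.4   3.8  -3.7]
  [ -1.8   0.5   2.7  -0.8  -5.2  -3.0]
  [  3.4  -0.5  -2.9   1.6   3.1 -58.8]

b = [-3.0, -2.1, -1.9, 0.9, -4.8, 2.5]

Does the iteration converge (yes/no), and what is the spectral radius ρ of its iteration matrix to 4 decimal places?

yes, ρ = 0.2462

Diagonal D = diag(-70.1, 7.3, 4, 64.4, -5.2, -58.8); L, U strict lower/upper.
T_GS = -(D+L)⁻¹U: row 0 first, T[0,2] = -(2.9)/(-70.1) = +0.0414; later rows by forward substitution.
  T[0,:] = [+0.0000  +0.0271  +0.0414  -0.0328  -0.0428  -0.0514]
  T[1,:] = [+0.0000  -0.0082  -0.0810  -0.1682  -0.2063  -0.4092]
  T[2,:] = [+0.0000  +0.0089  +0.0598  -0.0906  +0.3589  +0.5698]
  T[3,:] = [+0.0000  -0.0002  -0.0046  -0.0076  -0.0757  +0.0270]
  T[4,:] = [+0.0000  -0.0055  +0.0097  -0.0507  +0.1930  -0.3068]
  T[5,:] = [+0.0000  +0.0009  +0.0005  +0.0011  -0.0103  -0.0430]
moduli |λ_i(T)| = 0.2462, 0.0622, 0.0365, 0.0362, 0.0362, 0.0000.
ρ = 0.2462; 0.2462 < 1: convergent.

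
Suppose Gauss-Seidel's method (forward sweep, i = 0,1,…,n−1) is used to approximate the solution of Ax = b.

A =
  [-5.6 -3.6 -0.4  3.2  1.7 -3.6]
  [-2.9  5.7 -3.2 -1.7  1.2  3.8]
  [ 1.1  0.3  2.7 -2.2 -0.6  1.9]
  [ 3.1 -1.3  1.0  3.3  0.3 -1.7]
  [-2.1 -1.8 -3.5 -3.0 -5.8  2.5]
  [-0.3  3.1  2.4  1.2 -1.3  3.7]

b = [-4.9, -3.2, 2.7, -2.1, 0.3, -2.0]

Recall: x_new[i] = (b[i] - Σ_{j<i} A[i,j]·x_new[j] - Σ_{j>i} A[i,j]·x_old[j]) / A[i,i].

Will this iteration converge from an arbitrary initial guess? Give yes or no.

Split A = D + L + U, D = diag(-5.6, 5.7, 2.7, 3.3, -5.8, 3.7).
Gauss-Seidel: T = -(D+L)⁻¹U, row 0 first, T[0,2] = -(-0.4)/(-5.6) = -0.0714; later rows by forward substitution.
  T[0,:] = [+0.0000 -0.6429 -0.0714 +0.5714 +0.3036 -0.6429]
  T[1,:] = [+0.0000 -0.3271 +0.5251 +0.5890 -0.0561 -0.9937]
  T[2,:] = [+0.0000 +0.2982 -0.0292 +0.5166 +0.1048 -0.3314]
  T[3,:] = [+0.0000 +0.3847 +0.2828 -0.4613 -0.4299 +0.8280]
  T[4,:] = [+0.0000 -0.0447 -0.2657 -0.4628 +0.0666 +0.7439]
  T[5,:] = [+0.0000 -0.1120 -0.6118 -0.7952 +0.1665 +0.9882]
|λ(T)| sorted: 1.2885, 0.6208, 0.4731, 0.0497, 0.0497, 0.0000.
ρ(T) = max|λ| = 1.2885; 1.2885 > 1, so it fails to converge.

no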